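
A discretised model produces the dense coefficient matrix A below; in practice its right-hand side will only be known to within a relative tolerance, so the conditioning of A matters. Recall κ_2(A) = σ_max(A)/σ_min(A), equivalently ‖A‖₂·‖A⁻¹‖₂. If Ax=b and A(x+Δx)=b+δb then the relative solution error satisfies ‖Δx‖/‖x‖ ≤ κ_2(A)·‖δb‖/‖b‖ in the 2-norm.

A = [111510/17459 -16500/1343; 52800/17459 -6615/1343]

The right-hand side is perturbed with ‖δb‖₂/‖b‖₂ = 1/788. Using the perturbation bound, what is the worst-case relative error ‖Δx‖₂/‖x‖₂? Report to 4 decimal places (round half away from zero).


0.0501

form AᵀA = [90072900/1803649 -168399000/1803649; -168399000/1803649 316008225/1803649] with trace 1405125/6241 and determinant 202500/6241
solving λ² − 1405125/6241·λ + 202500/6241 = 0 gives λ = 225, 900/6241
κ = σ_max/σ_min = 15/(30/79) = 39.5000
κ_2(A)·‖δb‖/‖b‖ = 0.0501


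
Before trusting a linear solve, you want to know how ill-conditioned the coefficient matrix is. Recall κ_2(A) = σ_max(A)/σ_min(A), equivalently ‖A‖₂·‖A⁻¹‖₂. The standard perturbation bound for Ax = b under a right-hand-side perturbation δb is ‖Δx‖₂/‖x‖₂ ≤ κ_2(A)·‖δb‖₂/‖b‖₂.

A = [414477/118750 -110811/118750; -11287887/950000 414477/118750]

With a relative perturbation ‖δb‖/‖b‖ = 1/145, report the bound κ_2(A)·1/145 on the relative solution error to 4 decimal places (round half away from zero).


form AᵀA = [221457645873/1444000000 -8073597483/180500000; -8073597483/180500000 147256209/11281250] with trace 76898061/462080 and determinant 276922881/231040000
solving λ² − 76898061/462080·λ + 276922881/231040000 = 0 gives λ = 16641/100, 16641/2310400
so κ_2 = √((16641/100) / (16641/2310400)) = 152.0000
perturbation bound = 152.0000·1/145 = 1.0483

1.0483


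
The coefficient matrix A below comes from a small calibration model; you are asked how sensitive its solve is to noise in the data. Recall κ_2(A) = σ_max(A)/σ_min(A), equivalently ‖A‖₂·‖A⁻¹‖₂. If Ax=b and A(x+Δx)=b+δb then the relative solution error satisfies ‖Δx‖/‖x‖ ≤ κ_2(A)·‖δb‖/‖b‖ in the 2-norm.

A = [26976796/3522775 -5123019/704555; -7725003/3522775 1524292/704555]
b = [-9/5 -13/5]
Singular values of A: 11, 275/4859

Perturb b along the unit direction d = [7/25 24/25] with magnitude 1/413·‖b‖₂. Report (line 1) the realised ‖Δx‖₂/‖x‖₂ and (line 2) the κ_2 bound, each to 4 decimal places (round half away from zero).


from the listed singular values, σ₁ = 11, σ_n = 275/4859
κ = σ_max/σ_min = 11/(275/4859) = 194.3600
worst-case relative error ≤ 194.3600 × 1/413 = 0.4706
solve Ax = b  →  x = [-36.6226 -38.3219]
‖b‖₂ = 3.1623 and ‖x‖₂ = 53.0074
Δx = A⁻¹·δb where δb = 1/413·3.1623·d; ‖Δx‖ = 0.1353
dividing the unrounded norms, ‖Δx‖/‖x‖ = 0.0026
so the bound overstates the realised error by a factor of ≈ 184.3864 (computed from the unrounded values)

0.0026
0.4706


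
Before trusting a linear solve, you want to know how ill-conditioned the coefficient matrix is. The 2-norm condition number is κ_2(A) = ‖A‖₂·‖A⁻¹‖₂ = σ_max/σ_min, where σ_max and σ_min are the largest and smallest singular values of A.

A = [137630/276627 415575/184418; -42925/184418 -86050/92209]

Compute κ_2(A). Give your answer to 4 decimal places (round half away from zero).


AᵀA = [546456025/1811183364 67334000/50310649; 67334000/50310649 1197165625/201242596]; tr = 3367325/538722, det = 15625/4309776
λ_max, λ_min = (3367325/538722 ± √2833667222500/72555348321)/2 = 25/4, 625/1077444
κ = σ_max/σ_min = (5/2)/(25/1038) = 103.8000

103.8000


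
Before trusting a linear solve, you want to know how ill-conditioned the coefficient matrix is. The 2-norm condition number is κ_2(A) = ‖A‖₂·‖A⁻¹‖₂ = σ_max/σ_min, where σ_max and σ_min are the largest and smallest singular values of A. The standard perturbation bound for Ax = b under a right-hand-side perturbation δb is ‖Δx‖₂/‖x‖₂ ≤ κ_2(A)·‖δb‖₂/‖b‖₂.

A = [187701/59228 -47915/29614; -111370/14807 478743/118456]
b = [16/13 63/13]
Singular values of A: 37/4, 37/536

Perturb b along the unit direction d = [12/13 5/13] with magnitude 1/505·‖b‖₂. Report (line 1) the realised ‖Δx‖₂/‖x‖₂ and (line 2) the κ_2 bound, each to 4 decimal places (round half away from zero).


0.0033
0.2653

from the listed singular values, σ₁ = 37/4, σ_n = 37/536
κ_2(A) = (37/4) / (37/536) = 134.0000
worst-case relative error ≤ 134.0000 × 1/505 = 0.2653
solve Ax = b  →  x = [20.0700 38.5501]
2-norm of b is 5.0000; of x, 43.4616
Δx = A⁻¹·δb where δb = 1/505·5.0000·d; ‖Δx‖ = 0.1434
relative error = 0.0033
tightness: 0.0033 against a bound of 0.2653 (unrounded ratio ≈ 0.0124)


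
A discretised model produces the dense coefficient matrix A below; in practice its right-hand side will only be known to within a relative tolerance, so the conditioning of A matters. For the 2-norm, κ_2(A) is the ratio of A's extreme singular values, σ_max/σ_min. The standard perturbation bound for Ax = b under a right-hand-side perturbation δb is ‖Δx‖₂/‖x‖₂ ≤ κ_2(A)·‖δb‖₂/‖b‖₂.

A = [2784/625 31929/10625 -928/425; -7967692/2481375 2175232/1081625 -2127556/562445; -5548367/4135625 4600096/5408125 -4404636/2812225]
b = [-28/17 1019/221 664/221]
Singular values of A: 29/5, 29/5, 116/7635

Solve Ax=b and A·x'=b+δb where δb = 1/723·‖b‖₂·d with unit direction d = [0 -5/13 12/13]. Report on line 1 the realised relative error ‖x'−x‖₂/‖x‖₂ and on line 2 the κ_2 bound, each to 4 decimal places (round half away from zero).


0.0079
0.5280

from the listed singular values, σ₁ = 29/5, σ_n = 116/7635
κ = σ_max/σ_min = (29/5)/(116/7635) = 381.7500
worst-case relative error ≤ 381.7500 × 1/723 = 0.5280
solve Ax = b  →  x = [-15.5214 50.7531 38.9397]
‖b‖ = 5.7446, ‖x‖ = 65.8262
δb = ε·‖b‖·d = [0.0000 -0.0031 0.0073]; solving A·Δx = δb gives ‖Δx‖ = 0.5230
realised ‖Δx‖/‖x‖ = 0.0079
tightness: 0.0079 against a bound of 0.5280 (unrounded ratio ≈ 0.0150)


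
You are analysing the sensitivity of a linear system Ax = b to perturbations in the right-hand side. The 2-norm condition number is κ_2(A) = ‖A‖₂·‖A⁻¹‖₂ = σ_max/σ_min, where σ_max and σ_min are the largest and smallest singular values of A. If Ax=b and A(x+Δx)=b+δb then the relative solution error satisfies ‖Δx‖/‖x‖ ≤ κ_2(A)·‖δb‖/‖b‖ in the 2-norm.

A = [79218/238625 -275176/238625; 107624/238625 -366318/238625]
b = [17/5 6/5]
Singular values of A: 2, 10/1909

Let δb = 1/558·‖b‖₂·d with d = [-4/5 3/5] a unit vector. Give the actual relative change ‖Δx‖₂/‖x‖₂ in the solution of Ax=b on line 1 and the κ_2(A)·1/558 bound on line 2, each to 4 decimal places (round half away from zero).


σ_max = 2, σ_min = 10/1909
κ_2(A) = 2 / (10/1909) = 381.8000
worst-case relative error ≤ 381.8000 × 1/558 = 0.6842
solve Ax = b  →  x = [-366.1080 -108.3440]
‖b‖ = 3.6056, ‖x‖ = 381.8029
Δx = A⁻¹·δb where δb = 1/558·3.6056·d; ‖Δx‖ = 1.2335
relative error = 0.0032
so the bound overstates the realised error by a factor of ≈ 211.7862 (computed from the unrounded values)

0.0032
0.6842


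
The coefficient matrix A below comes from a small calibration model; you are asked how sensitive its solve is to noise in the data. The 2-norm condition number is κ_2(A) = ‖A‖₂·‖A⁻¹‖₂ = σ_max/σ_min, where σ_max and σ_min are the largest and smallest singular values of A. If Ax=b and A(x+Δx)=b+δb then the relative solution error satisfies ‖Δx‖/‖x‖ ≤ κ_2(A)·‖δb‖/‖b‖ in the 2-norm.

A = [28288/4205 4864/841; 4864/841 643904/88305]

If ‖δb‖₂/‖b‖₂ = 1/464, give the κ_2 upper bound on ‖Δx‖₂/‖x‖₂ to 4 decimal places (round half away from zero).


form AᵀA = [1654784/21025 7159808/88305; 7159808/88305 803147776/9272025] with trace 364544/2205 and determinant 67108864/275625
λ_max, λ_min = (364544/2205 ± √3203928162304/121550625)/2 = 4096/25, 16384/11025
κ_2(A) = √(λ_max/λ_min) = √((4096/25) / (16384/11025)) = 10.5000
worst-case relative error ≤ 10.5000 × 1/464 = 0.0226

0.0226


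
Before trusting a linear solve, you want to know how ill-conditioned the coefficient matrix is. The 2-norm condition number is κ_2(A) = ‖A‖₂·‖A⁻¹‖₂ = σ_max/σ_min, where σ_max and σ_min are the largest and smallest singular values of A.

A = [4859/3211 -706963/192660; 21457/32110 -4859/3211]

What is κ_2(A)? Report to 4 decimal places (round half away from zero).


AᵀA = [16694621/6100900 -4805551/732108; -4805551/732108 3460309201/219632400]; tr = 24031453/1299600, det = 3418801/129960000
eigenvalues of AᵀA: λ = (tr ± √(tr²−4·det))/2 = 1849/100, 1849/1299600
κ_2(A) = √(λ_max/λ_min) = √((1849/100) / (1849/1299600)) = 114.0000

114.0000


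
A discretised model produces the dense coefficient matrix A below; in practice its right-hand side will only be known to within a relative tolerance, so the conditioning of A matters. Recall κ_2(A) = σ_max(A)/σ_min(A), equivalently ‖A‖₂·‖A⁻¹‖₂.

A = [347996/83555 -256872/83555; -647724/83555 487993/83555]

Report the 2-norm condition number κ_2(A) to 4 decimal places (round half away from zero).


M = AᵀA = [1870752928/24157225 -1403028396/24157225; -1403028396/24157225 1052319697/24157225]. tr(M)=116922905/966289, det(M)=234256/966289
solving λ² − 116922905/966289·λ + 234256/966289 = 0 gives λ = 121, 1936/966289
so κ_2 = √(121 / (1936/966289)) = 245.7500

245.7500


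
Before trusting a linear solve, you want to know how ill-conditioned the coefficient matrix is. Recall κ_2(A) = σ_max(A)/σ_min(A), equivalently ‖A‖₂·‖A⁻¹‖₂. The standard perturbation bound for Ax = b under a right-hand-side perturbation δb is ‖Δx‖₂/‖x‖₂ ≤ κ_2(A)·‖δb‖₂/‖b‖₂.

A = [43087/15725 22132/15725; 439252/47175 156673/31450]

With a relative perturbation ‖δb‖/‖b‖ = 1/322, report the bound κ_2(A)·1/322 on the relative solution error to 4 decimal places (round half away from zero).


0.6894

AᵀA = [19731833/209457 3507790/69819; 3507790/69819 2494657/93092]; tr = 5963485/49284, det = 14641/49284
eigenvalues of AᵀA: λ = (tr ± √(tr²−4·det))/2 = 121, 121/49284
κ_2(A) = √(λ_max/λ_min) = √(121 / (121/49284)) = 222.0000
κ_2(A)·‖δb‖/‖b‖ = 0.6894


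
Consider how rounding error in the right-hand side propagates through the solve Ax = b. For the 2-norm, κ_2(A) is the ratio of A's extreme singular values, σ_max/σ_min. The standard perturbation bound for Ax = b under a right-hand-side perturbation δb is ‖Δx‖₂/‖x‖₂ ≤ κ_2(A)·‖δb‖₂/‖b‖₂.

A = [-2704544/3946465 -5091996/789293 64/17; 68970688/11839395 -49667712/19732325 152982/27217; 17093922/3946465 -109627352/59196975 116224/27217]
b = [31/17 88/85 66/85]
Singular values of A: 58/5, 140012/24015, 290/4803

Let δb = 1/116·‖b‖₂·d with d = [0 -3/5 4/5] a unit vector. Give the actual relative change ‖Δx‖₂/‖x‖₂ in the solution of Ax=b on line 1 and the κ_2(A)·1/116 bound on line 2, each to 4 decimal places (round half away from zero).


1.3127
1.6562

from the listed singular values, σ₁ = 58/5, σ_n = 290/4803
κ_2(A) = (58/5) / (290/4803) = 192.1200
worst-case relative error ≤ 192.1200 × 1/116 = 1.6562
solve Ax = b  →  x = [-0.0279 -0.2103 0.1189]
‖b‖₂ = 2.2361 and ‖x‖₂ = 0.2432
with δb = [0.0000 -0.0116 0.0154], A·Δx = δb → ‖Δx‖ = 0.3193
dividing the unrounded norms, ‖Δx‖/‖x‖ = 1.3127
tightness: 1.3127 against a bound of 1.6562 (unrounded ratio ≈ 0.7926)


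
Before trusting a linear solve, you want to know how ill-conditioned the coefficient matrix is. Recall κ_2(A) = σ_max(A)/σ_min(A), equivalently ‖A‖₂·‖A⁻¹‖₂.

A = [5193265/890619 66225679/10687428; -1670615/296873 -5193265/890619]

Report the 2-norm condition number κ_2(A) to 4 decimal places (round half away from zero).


M = AᵀA = [61936494250/943165521 780334805635/11317986252; 780334805635/11317986252 9832961658601/135815835024]. tr(M)=22297047361/161493264, det(M)=121992025/161493264
char-poly roots: 2209/16 and 55225/10093329
κ_2(A) = √(λ_max/λ_min) = √((2209/16) / (55225/10093329)) = 158.8500

158.8500


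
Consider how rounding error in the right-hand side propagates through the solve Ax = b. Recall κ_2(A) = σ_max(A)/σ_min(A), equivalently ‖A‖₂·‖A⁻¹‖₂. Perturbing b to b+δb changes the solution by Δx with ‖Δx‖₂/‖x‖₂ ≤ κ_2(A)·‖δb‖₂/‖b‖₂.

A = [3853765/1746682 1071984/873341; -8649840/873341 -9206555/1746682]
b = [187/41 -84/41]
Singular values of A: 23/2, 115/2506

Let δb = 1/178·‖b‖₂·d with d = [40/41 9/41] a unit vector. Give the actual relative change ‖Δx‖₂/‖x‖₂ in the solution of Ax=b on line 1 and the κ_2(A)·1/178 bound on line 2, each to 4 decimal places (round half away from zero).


0.0070
1.4079

σ_max = 23/2, σ_min = 115/2506
κ = σ_max/σ_min = (23/2)/(115/2506) = 250.6000
worst-case relative error ≤ 250.6000 × 1/178 = 1.4079
solve Ax = b  →  x = [-40.7887 77.0332]
‖b‖₂ = 5.0000 and ‖x‖₂ = 87.1656
re-solving with b+δb shifts x by Δx of norm 0.6121
relative error = 0.0070
tightness: 0.0070 against a bound of 1.4079 (unrounded ratio ≈ 0.0050)


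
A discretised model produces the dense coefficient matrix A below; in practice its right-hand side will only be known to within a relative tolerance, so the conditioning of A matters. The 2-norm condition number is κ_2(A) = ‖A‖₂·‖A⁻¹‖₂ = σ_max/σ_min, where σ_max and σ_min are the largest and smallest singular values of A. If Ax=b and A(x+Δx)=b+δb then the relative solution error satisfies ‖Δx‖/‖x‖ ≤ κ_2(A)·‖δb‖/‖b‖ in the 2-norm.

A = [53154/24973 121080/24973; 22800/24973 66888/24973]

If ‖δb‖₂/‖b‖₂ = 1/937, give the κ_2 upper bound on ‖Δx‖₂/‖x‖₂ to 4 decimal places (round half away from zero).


form AᵀA = [890388/165997 2118960/165997; 2118960/165997 5092992/165997] with trace 460260/12769 and determinant 20736/12769
λ_max, λ_min = (460260/12769 ± √210780155664/163047361)/2 = 36, 576/12769
κ = σ_max/σ_min = 6/(24/113) = 28.2500
worst-case relative error ≤ 28.2500 × 1/937 = 0.0301

0.0301


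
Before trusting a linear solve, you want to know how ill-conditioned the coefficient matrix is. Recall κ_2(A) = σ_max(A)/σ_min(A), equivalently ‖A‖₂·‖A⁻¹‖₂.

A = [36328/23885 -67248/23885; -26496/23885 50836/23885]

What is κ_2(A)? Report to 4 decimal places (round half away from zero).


140.5000

form AᵀA = [80870464/22819729 -151597440/22819729; -151597440/22819729 284263696/22819729] with trace 1263440/78961 and determinant 1024/78961
eigenvalues of AᵀA: λ = (tr ± √(tr²−4·det))/2 = 16, 64/78961
κ = σ_max/σ_min = 4/(8/281) = 140.5000


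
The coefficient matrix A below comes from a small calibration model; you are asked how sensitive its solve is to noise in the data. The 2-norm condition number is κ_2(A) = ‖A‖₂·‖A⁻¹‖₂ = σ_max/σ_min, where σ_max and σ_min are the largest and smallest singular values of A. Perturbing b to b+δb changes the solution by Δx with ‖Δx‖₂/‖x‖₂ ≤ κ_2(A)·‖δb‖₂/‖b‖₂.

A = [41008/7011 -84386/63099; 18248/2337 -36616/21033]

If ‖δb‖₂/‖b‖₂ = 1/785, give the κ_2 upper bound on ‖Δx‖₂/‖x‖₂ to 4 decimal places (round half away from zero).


0.4901

form AᵀA = [4678561600/49154121 -9474020000/442387089; -9474020000/442387089 19187580100/3981483801] with trace 236853700/2368521 and determinant 160000/2368521
λ_max, λ_min = (236853700/2368521 ± √56098159350250000/5609891727441)/2 = 100, 1600/2368521
σ_max=√100=10, σ_min=√(1600/2368521)=(40/1539) → κ = 384.7500
κ_2(A)·‖δb‖/‖b‖ = 0.4901


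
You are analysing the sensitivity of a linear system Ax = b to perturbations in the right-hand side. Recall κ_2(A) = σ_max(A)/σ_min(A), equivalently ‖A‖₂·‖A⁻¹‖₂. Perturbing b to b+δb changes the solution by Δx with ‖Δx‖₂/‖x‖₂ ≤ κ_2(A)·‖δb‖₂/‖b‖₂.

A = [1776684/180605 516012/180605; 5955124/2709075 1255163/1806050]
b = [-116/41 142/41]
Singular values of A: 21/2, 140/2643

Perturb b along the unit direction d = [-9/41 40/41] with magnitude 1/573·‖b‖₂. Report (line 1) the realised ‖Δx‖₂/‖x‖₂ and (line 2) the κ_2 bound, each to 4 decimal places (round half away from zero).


0.0020
0.3459

largest singular value 21/2, smallest 140/2643
κ = σ_max/σ_min = (21/2)/(140/2643) = 198.2250
bound on ‖Δx‖/‖x‖: κ·ε = 198.2250·1/573 = 0.3459
solve Ax = b  →  x = [-21.3269 72.4404]
‖b‖₂ = 4.4721 and ‖x‖₂ = 75.5145
δb = ε·‖b‖·d = [-0.0017 0.0076]; solving A·Δx = δb gives ‖Δx‖ = 0.1473
dividing the unrounded norms, ‖Δx‖/‖x‖ = 0.0020
realised/bound (from unrounded values) ≈ 0.0056


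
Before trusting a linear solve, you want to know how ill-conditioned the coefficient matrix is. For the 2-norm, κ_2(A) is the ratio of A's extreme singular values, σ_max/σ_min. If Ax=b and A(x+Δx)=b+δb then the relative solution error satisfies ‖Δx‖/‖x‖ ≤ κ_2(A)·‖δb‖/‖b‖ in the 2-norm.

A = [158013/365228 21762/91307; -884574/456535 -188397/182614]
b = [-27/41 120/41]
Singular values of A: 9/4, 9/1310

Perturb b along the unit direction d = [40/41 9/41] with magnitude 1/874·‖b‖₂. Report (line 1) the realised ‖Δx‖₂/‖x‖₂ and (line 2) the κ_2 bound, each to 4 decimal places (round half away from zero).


0.3747
0.3747

largest singular value 9/4, smallest 9/1310
κ = σ_max/σ_min = (9/4)/(9/1310) = 327.5000
bound on ‖Δx‖/‖x‖: κ·ε = 327.5000·1/874 = 0.3747
solve Ax = b  →  x = [-1.1765 -0.6275]
2-norm of b is 3.0000; of x, 1.3333
with δb = [0.0033 0.0008], A·Δx = δb → ‖Δx‖ = 0.4996
dividing the unrounded norms, ‖Δx‖/‖x‖ = 0.3747
tightness: 0.3747 against a bound of 0.3747; the bound is attained (ratio 1)


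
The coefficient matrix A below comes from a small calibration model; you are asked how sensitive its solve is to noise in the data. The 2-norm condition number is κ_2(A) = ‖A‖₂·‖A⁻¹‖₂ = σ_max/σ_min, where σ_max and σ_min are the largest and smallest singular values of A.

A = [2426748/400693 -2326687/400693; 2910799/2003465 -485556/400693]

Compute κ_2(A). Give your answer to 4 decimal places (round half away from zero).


AᵀA = [92623674721/2387788225 -17635199904/477557645; -17635199904/477557645 3360640705/95511529]; tr = 210035306/2839225, det = 3418801/2839225
char-poly roots: 1849/25 and 1849/113569
so κ_2 = √((1849/25) / (1849/113569)) = 67.4000

67.4000


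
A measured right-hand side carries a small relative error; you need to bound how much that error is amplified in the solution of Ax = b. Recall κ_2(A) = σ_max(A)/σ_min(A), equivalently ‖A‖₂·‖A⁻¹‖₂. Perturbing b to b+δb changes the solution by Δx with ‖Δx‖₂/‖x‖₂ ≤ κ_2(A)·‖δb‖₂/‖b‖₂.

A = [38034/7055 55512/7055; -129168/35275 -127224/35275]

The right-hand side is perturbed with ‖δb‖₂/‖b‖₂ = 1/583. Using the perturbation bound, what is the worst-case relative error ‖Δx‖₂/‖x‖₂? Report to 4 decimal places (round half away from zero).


0.0214

AᵀA = [182868516/4305625 239504688/4305625; 239504688/4305625 322579584/4305625]; tr = 20217924/172225, det = 15116544/172225
solving λ² − 20217924/172225·λ + 15116544/172225 = 0 gives λ = 2916/25, 5184/6889
κ_2(A) = √(λ_max/λ_min) = √((2916/25) / (5184/6889)) = 12.4500
perturbation bound = 12.4500·1/583 = 0.0214


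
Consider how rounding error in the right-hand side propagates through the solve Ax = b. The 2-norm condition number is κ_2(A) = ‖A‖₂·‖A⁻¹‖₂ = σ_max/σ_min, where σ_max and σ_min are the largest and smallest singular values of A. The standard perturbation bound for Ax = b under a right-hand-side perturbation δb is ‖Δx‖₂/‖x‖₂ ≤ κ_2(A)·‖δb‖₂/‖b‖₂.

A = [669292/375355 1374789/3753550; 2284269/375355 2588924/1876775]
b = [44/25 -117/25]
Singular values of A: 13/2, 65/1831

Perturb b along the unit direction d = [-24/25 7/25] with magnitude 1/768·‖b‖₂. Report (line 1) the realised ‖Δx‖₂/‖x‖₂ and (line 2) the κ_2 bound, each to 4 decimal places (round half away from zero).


0.0022
0.2384

σ_max = 13/2, σ_min = 65/1831
condition number: (13/2) ÷ (65/1831) = 183.1000
bound on ‖Δx‖/‖x‖: κ·ε = 183.1000·1/768 = 0.2384
solve Ax = b  →  x = [17.9501 -82.5816]
‖b‖ = 5.0000, ‖x‖ = 84.5099
δb = ε·‖b‖·d = [-0.0062 0.0018]; solving A·Δx = δb gives ‖Δx‖ = 0.1834
relative error = 0.0022
realised/bound (from unrounded values) ≈ 0.0091


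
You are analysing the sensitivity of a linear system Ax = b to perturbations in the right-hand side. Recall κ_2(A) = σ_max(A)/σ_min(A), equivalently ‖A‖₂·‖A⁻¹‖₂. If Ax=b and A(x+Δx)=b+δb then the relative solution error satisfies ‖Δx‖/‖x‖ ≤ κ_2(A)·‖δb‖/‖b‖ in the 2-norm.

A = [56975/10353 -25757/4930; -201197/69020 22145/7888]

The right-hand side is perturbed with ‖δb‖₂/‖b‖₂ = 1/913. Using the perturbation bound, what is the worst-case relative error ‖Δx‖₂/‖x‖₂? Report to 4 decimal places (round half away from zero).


0.3680

AᵀA = [5753572129/148352400 -41748571/1130304; -41748571/1130304 189339449/5382400]; tr = 208746553/2822400, det = 3418801/70560000
eigenvalues of AᵀA: λ = (tr ± √(tr²−4·det))/2 = 1849/25, 1849/2822400
σ_max=√(1849/25)=(43/5), σ_min=√(1849/2822400)=(43/1680) → κ = 336.0000
worst-case relative error ≤ 336.0000 × 1/913 = 0.3680


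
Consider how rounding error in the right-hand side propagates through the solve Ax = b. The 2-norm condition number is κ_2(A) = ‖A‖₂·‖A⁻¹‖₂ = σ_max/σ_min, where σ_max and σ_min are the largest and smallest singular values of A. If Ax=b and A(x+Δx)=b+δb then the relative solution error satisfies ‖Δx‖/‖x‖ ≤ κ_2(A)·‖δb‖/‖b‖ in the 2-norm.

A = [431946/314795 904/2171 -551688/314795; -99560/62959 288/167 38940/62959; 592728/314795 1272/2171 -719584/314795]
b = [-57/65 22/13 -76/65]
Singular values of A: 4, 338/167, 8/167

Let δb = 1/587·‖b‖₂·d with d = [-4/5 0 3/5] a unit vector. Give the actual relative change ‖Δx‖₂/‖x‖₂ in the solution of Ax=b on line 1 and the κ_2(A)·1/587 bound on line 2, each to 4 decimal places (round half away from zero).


0.1131
0.1422

from the listed singular values, σ₁ = 4, σ_n = 8/167
κ = σ_max/σ_min = 4/(8/167) = 83.5000
worst-case relative error ≤ 83.5000 × 1/587 = 0.1422
solve Ax = b  →  x = [-0.4824 0.4561 0.2310]
2-norm of b is 2.2361; of x, 0.7029
re-solving with b+δb shifts x by Δx of norm 0.0795
realised ‖Δx‖/‖x‖ = 0.1131
realised/bound (from unrounded values) ≈ 0.7953


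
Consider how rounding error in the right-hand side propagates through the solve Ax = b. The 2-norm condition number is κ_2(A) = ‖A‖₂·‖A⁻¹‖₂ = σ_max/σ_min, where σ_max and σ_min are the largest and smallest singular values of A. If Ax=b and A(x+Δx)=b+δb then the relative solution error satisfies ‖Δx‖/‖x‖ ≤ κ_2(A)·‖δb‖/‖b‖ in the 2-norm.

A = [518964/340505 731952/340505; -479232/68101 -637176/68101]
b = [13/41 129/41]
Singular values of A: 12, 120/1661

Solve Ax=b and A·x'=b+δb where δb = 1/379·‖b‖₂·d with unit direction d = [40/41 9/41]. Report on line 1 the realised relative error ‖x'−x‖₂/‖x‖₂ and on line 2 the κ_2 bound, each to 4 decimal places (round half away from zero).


σ_max = 12, σ_min = 120/1661
κ_2(A) = 12 / (120/1661) = 166.1000
worst-case relative error ≤ 166.1000 × 1/379 = 0.4383
solve Ax = b  →  x = [-11.2233 8.1050]
‖b‖ = 3.1623, ‖x‖ = 13.8439
with δb = [0.0081 0.0018], A·Δx = δb → ‖Δx‖ = 0.1155
relative error = 0.0083
realised/bound (from unrounded values) ≈ 0.0190

0.0083
0.4383


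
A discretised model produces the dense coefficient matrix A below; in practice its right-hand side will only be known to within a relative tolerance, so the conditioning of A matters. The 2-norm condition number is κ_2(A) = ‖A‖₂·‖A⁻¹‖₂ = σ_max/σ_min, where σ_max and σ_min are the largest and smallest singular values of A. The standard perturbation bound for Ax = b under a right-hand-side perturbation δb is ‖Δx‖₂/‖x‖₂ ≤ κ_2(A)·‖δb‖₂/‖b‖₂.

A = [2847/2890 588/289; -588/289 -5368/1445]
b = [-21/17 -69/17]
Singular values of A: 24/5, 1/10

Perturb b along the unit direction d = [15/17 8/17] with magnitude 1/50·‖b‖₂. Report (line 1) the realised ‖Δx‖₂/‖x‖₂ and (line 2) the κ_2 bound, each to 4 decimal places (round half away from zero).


0.0283
0.9600

σ_max = 24/5, σ_min = 1/10
κ = σ_max/σ_min = (24/5)/(1/10) = 48.0000
κ_2(A)·‖δb‖/‖b‖ = 0.9600
solve Ax = b  →  x = [26.7647 -13.5662]
‖b‖₂ = 4.2426 and ‖x‖₂ = 30.0065
with δb = [0.0749 0.0399], A·Δx = δb → ‖Δx‖ = 0.8485
relative error = 0.0283
so the bound overstates the realised error by a factor of ≈ 33.9485 (computed from the unrounded values)


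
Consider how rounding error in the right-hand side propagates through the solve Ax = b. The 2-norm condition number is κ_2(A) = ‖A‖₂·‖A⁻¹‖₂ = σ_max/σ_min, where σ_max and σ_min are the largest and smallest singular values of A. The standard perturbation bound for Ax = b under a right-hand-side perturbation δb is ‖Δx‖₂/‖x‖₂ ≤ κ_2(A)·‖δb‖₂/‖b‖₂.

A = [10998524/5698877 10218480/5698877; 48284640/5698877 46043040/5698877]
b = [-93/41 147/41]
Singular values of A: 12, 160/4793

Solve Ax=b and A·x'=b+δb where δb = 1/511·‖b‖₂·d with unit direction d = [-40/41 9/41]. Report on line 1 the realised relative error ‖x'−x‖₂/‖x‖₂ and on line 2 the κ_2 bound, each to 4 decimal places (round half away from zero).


largest singular value 12, smallest 160/4793
κ_2(A) = 12 / (160/4793) = 359.4750
worst-case relative error ≤ 359.4750 × 1/511 = 0.7035
solve Ax = b  →  x = [-61.7974 65.2498]
‖b‖ = 4.2426, ‖x‖ = 89.8691
re-solving with b+δb shifts x by Δx of norm 0.2487
dividing the unrounded norms, ‖Δx‖/‖x‖ = 0.0028
tightness: 0.0028 against a bound of 0.7035 (unrounded ratio ≈ 0.0039)

0.0028
0.7035


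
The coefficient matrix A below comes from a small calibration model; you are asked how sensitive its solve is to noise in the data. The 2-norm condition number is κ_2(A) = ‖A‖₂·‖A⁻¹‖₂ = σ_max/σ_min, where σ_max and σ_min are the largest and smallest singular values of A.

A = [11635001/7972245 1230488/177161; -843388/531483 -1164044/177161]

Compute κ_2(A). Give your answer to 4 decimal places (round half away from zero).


67.0500

form AᵀA = [351268127161/75572759025 34533698248/1679394645; 34533698248/1679394645 3411532880/37319881] with trace 4318633081/44957025 and determinant 92236816/44957025
solving λ² − 4318633081/44957025·λ + 92236816/44957025 = 0 gives λ = 2401/25, 38416/1798281
so κ_2 = √((2401/25) / (38416/1798281)) = 67.0500


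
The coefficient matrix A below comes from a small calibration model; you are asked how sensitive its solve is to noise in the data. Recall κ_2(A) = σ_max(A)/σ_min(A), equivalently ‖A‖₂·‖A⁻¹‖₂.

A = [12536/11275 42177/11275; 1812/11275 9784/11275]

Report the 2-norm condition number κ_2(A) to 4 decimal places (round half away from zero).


44.0000

AᵀA = [19088/15125 65016/15125; 65016/15125 223037/15125]; tr = 1937/121, det = 16/121
solving λ² − 1937/121·λ + 16/121 = 0 gives λ = 16, 1/121
κ = σ_max/σ_min = 4/(1/11) = 44.0000


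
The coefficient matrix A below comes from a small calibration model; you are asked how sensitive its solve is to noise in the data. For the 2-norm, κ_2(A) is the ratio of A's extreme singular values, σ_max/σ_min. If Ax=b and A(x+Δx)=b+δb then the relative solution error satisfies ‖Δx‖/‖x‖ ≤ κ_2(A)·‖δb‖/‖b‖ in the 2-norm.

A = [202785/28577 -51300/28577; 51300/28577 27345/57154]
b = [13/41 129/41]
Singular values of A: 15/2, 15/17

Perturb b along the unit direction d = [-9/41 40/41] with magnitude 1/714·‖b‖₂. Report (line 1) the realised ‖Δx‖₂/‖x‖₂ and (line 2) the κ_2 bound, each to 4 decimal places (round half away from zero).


0.0015
0.0119

from the listed singular values, σ₁ = 15/2, σ_n = 15/17
κ = σ_max/σ_min = (15/2)/(15/17) = 8.5000
worst-case relative error ≤ 8.5000 × 1/714 = 0.0119
solve Ax = b  →  x = [0.8764 3.2878]
‖b‖ = 3.1623, ‖x‖ = 3.4026
re-solving with b+δb shifts x by Δx of norm 0.0050
dividing the unrounded norms, ‖Δx‖/‖x‖ = 0.0015
realised/bound (from unrounded values) ≈ 0.1239


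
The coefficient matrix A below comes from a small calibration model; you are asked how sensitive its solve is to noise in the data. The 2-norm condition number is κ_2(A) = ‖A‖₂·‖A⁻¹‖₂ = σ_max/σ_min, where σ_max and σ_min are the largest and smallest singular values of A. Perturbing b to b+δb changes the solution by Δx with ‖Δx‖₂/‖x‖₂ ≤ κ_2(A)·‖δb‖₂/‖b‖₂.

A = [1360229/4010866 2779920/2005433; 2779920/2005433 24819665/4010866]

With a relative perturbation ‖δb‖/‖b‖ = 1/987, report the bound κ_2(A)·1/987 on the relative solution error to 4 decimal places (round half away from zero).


M = AᵀA = [19489615561/9569926276 21647237040/2392481569; 21647237040/2392481569 384846871825/9569926276]. tr(M)=120266653/2846498, det(M)=714025/22771984
solving λ² − 120266653/2846498·λ + 714025/22771984 = 0 gives λ = 169/4, 4225/5692996
κ_2(A) = √(λ_max/λ_min) = √((169/4) / (4225/5692996)) = 238.6000
bound on ‖Δx‖/‖x‖: κ·ε = 238.6000·1/987 = 0.2417

0.2417


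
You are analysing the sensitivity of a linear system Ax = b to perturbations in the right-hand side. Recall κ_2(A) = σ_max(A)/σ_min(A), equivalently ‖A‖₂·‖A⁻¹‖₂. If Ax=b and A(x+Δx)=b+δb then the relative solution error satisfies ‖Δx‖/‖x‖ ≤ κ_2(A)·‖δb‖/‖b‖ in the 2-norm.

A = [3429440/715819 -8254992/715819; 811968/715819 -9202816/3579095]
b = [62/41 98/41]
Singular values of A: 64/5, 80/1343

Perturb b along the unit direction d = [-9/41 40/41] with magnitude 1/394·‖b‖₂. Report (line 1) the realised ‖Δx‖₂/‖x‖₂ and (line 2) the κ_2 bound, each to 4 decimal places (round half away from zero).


0.0036
0.5454

from the listed singular values, σ₁ = 64/5, σ_n = 80/1343
κ_2(A) = (64/5) / (80/1343) = 214.8800
bound on ‖Δx‖/‖x‖: κ·ε = 214.8800·1/394 = 0.5454
solve Ax = b  →  x = [31.0524 12.7692]
‖b‖ = 2.8284, ‖x‖ = 33.5754
with δb = [-0.0016 0.0070], A·Δx = δb → ‖Δx‖ = 0.1205
relative error = 0.0036
so the bound overstates the realised error by a factor of ≈ 151.9448 (computed from the unrounded values)


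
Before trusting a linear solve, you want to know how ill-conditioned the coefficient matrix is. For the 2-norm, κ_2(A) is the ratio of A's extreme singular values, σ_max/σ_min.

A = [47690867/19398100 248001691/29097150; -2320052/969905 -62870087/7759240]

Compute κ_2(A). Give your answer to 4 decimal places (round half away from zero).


321.0720

M = AᵀA = [5264536632929/447427210000 27071410217117/671140815000; 27071410217117/671140815000 2227613773702681/16107379560000]. tr(M)=3867419347981/25771807296, det(M)=90075015625/412348916736
solving λ² − 3867419347981/25771807296·λ + 90075015625/412348916736 = 0 gives λ = 2401/16, 37515625/25771807296
σ_max=√(2401/16)=(49/4), σ_min=√(37515625/25771807296)=(6125/160536) → κ = 321.0720


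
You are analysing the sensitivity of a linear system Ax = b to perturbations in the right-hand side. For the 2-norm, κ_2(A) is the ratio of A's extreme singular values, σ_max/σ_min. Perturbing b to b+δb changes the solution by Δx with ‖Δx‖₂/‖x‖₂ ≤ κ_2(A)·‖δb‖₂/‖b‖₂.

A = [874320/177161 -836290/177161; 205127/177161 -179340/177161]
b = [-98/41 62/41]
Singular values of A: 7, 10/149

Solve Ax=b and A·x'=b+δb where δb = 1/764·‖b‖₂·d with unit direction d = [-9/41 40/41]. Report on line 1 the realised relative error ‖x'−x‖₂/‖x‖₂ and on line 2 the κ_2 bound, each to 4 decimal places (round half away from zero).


0.0019
0.1365

largest singular value 7, smallest 10/149
κ_2(A) = 7 / (10/149) = 104.3000
perturbation bound = 104.3000·1/764 = 0.1365
solve Ax = b  →  x = [20.3448 21.7764]
‖b‖₂ = 2.8284 and ‖x‖₂ = 29.8014
Δx = A⁻¹·δb where δb = 1/764·2.8284·d; ‖Δx‖ = 0.0552
relative error = 0.0019
so the bound overstates the realised error by a factor of ≈ 73.7546 (computed from the unrounded values)


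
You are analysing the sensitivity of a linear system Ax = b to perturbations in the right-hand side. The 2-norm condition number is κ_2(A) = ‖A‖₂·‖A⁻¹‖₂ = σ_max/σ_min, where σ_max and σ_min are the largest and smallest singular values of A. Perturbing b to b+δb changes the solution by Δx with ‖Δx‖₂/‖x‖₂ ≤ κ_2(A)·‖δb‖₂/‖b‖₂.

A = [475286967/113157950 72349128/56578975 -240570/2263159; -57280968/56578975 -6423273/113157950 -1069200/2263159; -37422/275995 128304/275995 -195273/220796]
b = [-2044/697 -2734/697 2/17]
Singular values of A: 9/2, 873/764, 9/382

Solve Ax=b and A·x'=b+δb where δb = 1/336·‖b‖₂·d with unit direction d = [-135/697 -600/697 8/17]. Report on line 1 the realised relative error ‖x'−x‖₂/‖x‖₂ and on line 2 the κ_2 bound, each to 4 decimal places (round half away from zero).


0.0036
0.5685

σ_max = 9/2, σ_min = 9/382
condition number: (9/2) ÷ (9/382) = 191.0000
bound on ‖Δx‖/‖x‖: κ·ε = 191.0000·1/336 = 0.5685
solve Ax = b  →  x = [-42.1411 142.8966 81.4398]
2-norm of b is 4.8990; of x, 169.7874
Δx = A⁻¹·δb where δb = 1/336·4.8990·d; ‖Δx‖ = 0.6189
relative error = 0.0036
realised/bound (from unrounded values) ≈ 0.0064


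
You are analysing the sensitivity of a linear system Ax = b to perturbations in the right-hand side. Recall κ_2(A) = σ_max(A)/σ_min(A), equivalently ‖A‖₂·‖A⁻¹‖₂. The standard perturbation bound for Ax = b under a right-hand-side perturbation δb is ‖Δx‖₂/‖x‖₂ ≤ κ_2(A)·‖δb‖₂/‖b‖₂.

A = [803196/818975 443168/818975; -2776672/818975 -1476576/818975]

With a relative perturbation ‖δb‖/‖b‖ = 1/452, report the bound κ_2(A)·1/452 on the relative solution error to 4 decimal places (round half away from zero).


0.5329

AᵀA = [13368049936/1073152081 7129468800/1073152081; 7129468800/1073152081 3802679296/1073152081]; tr = 59414288/3713329, det = 16384/3713329
eigenvalues of AᵀA: λ = (tr ± √(tr²−4·det))/2 = 16, 1024/3713329
κ = σ_max/σ_min = 4/(32/1927) = 240.8750
worst-case relative error ≤ 240.8750 × 1/452 = 0.5329


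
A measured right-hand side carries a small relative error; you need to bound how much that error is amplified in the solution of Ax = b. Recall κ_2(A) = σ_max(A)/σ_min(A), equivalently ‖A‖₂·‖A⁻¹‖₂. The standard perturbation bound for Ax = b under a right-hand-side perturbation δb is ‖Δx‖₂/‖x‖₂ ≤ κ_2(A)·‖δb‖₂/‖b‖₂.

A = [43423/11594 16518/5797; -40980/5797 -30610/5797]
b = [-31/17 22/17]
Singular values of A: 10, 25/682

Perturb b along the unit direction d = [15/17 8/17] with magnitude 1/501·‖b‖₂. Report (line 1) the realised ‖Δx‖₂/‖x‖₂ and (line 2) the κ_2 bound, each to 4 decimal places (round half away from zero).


0.0045
0.5445

σ_max = 10, σ_min = 25/682
condition number: 10 ÷ (25/682) = 272.8000
κ_2(A)·‖δb‖/‖b‖ = 0.5445
solve Ax = b  →  x = [16.2080 -21.9440]
‖b‖ = 2.2361, ‖x‖ = 27.2807
with δb = [0.0039 0.0021], A·Δx = δb → ‖Δx‖ = 0.1218
relative error = 0.0045
realised/bound (from unrounded values) ≈ 0.0082


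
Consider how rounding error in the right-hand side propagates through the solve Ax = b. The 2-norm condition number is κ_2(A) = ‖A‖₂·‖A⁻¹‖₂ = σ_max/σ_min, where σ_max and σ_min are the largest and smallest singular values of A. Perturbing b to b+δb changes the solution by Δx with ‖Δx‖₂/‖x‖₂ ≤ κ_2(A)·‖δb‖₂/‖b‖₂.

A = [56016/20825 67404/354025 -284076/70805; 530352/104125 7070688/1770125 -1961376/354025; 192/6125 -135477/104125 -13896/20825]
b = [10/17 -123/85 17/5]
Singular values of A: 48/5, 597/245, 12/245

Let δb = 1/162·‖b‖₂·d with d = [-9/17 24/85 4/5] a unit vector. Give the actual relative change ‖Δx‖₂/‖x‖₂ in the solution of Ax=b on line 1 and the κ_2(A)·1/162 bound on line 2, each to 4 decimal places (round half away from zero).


σ_max = 48/5, σ_min = 12/245
κ_2(A) = (48/5) / (12/245) = 196.0000
worst-case relative error ≤ 196.0000 × 1/162 = 1.2099
solve Ax = b  →  x = [32.6042 -12.6549 21.1118]
‖b‖₂ = 3.7417 and ‖x‖₂ = 40.8520
with δb = [-0.0122 0.0065 0.0185], A·Δx = δb → ‖Δx‖ = 0.4716
relative error = 0.0115
realised/bound (from unrounded values) ≈ 0.0095

0.0115
1.2099


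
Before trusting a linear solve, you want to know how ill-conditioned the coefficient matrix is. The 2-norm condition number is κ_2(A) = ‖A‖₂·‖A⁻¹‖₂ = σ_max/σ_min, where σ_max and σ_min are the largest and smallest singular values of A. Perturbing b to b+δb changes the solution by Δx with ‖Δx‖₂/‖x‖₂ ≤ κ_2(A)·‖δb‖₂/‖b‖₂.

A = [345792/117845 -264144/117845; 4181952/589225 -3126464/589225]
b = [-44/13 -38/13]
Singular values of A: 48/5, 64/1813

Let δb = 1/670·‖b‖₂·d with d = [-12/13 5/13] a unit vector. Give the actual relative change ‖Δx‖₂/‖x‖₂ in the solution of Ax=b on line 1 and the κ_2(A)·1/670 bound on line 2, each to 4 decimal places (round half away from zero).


0.0033
0.4059

largest singular value 48/5, smallest 64/1813
κ_2(A) = (48/5) / (64/1813) = 271.9500
perturbation bound = 271.9500·1/670 = 0.4059
solve Ax = b  →  x = [33.6604 45.5750]
‖b‖₂ = 4.4721 and ‖x‖₂ = 56.6578
re-solving with b+δb shifts x by Δx of norm 0.1891
realised ‖Δx‖/‖x‖ = 0.0033
realised/bound (from unrounded values) ≈ 0.0082


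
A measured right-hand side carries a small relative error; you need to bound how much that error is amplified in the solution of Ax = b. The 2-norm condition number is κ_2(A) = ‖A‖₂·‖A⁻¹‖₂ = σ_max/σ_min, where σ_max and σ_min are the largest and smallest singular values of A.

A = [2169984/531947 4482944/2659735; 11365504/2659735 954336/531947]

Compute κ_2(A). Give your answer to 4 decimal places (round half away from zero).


form AᵀA = [293573656576/8411641225 4892848128/336465649; 4892848128/336465649 50969936896/8411641225] with trace 2038719488/49773025 and determinant 16777216/1244325625
λ_max, λ_min = (2038719488/49773025 ± √166249741692174336/99094160706025)/2 = 1024/25, 16384/49773025
κ = σ_max/σ_min = (32/5)/(128/7055) = 352.7500

352.7500


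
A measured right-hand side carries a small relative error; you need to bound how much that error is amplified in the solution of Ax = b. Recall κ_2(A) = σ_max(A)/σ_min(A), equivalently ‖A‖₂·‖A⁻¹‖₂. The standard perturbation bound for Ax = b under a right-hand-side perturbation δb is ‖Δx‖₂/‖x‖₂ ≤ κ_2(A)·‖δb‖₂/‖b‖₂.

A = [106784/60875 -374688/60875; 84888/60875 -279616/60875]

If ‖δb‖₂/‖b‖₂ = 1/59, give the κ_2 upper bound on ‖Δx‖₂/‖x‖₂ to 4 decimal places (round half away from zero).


2.0636

M = AᵀA = [744351808/148230625 -2549869056/148230625; -2549869056/148230625 8743048192/148230625]. tr(M)=15179840/237169, det(M)=65536/237169
eigenvalues of AᵀA: λ = (tr ± √(tr²−4·det))/2 = 64, 1024/237169
κ = σ_max/σ_min = 8/(32/487) = 121.7500
bound on ‖Δx‖/‖x‖: κ·ε = 121.7500·1/59 = 2.0636
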